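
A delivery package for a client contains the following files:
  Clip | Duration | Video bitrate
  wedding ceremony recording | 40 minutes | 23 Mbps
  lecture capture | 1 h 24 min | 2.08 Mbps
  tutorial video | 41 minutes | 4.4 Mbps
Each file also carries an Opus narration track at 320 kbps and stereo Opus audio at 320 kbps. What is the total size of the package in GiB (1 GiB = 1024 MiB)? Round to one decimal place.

9.6 GiB

Audio total: 320 + 320 = 640 kbps = 0.640 Mbps.
wedding ceremony recording: 23.640 Mbps × 2400 s = 56736.0 Mb
lecture capture: 2.720 Mbps × 5040 s = 13708.8 Mb
tutorial video: 5.040 Mbps × 2460 s = 12398.4 Mb
Total: 82843.2 Mb = 10355.4 MB.
= 9.644 GiB.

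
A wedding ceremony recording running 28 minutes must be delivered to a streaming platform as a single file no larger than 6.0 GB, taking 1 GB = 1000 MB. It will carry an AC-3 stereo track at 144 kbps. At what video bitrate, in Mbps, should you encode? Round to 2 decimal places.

28.43 Mbps

Budget: 6.0 GB = 48000.0 Mb.
28 min = 1680 s
Total bitrate budget: 48000.0 Mb / 1680 s = 28.571 Mbps.
Audio: 144 kbps = 0.144 Mbps.
Video: 28.571 − 0.144 = 28.427 Mbps.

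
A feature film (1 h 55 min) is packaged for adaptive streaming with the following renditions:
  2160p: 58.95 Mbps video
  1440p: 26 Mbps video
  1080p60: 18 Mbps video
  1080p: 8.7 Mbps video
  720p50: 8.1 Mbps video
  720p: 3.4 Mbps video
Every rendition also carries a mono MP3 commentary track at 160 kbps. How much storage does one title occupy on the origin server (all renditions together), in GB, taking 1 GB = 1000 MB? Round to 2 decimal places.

1 h 55 min = 115 min = 6900 s
Audio: 160 kbps = 0.160 Mbps.
Sum of rendition bitrates: (58.95+0.160) + (26+0.160) + (18+0.160) + (8.7+0.160) + (8.1+0.160) + (3.4+0.160) = 124.110 Mbps.
× 6900 s = 856,359 Mb = 107,045 MB = 107.0 GB.

107.04 GB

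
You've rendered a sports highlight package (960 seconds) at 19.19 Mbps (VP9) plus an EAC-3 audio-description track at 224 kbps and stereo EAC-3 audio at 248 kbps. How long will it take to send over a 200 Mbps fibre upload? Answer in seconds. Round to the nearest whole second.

Audio total: 224 + 248 = 472 kbps = 0.472 Mbps.
Total bitrate: 19.662 Mbps.
File: 19.662 Mbps × 960 s = 18875.5 Mb.
At 200 Mbps: 18875.5 / 200 = 94.4 s ≈ 94.4 seconds.

94 seconds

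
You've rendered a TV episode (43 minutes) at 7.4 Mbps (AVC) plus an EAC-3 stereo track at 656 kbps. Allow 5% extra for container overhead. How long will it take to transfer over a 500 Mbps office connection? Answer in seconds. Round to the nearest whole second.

43 min = 2580 s
Audio: 656 kbps = 0.656 Mbps.
Total bitrate: 8.056 Mbps.
File: 8.056 Mbps × 2580 s = 20784.5 Mb.
With 5% container overhead: ×1.05. → 21823.7 Mb.
At 500 Mbps: 21823.7 / 500 = 43.6 s ≈ 43.6 seconds.

44 seconds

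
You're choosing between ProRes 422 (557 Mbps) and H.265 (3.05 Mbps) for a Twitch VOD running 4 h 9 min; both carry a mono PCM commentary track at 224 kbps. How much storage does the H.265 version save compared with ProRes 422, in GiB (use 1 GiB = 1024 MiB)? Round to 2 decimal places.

4 h 9 min = 249 min = 14940 s
Audio: 224 kbps = 0.224 Mbps.
ProRes 422: 557.224 Mbps × 14940 s = 8324926.6 Mb = 969.149 GiB.
H.265: 3.274 Mbps × 14940 s = 48913.6 Mb = 5.694 GiB.
Saving: 969.149 − 5.694 = 963.455 GiB.

963.45 GiB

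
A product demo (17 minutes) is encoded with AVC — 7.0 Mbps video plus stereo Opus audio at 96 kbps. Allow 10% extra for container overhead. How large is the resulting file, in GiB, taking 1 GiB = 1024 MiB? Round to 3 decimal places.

17 min = 1020 s
Audio: 96 kbps = 0.096 Mbps.
Total bitrate: 7.0 + 0.096 = 7.096 Mbps.
Stream data: 7.096 Mbps × 1020 s = 7237.9 Mb.
With 10% container overhead: ×1.10.
7,962 Mb = 995,214,000 bytes ÷ 1,073,741,824 = 0.9269 GiB.

0.927 GiB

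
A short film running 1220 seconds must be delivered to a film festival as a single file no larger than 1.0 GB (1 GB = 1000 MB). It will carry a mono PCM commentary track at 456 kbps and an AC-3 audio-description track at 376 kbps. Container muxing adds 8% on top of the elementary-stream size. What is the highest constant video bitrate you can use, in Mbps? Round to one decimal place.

Budget: 1.0 GB = 8000.0 Mb.
Stream payload after overhead: 8000.0 / 1.08 = 7407.4 Mb.
Total bitrate budget: 7407.4 Mb / 1220 s = 6.072 Mbps.
Audio total: 456 + 376 = 832 kbps = 0.832 Mbps.
Video: 6.072 − 0.832 = 5.240 Mbps.

5.2 Mbps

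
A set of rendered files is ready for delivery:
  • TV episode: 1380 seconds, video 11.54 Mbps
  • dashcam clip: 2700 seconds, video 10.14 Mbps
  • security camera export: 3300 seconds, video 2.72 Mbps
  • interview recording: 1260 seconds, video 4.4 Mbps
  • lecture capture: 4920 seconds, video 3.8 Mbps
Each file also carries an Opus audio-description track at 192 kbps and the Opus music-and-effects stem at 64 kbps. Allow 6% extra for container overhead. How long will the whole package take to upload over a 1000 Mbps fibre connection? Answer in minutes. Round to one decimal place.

Audio total: 192 + 64 = 256 kbps = 0.256 Mbps.
TV episode: 11.796 Mbps × 1380 s × 1.06 = 17255.2 Mb
dashcam clip: 10.396 Mbps × 2700 s × 1.06 = 29753.4 Mb
security camera export: 2.976 Mbps × 3300 s × 1.06 = 10410.0 Mb
interview recording: 4.656 Mbps × 1260 s × 1.06 = 6218.6 Mb
lecture capture: 4.056 Mbps × 4920 s × 1.06 = 21152.9 Mb
Total: 84790.0 Mb = 10598.7 MB.
At 1000 Mbps: 84790.0 / 1000 = 85 s ≈ 1.41 minutes.

1.4 minutes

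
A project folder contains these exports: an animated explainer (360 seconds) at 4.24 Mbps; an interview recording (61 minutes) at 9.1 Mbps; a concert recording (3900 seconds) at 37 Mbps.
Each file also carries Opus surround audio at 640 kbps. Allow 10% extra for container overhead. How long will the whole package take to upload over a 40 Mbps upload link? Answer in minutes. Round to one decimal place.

Audio: 640 kbps = 0.640 Mbps.
animated explainer: 4.880 Mbps × 360 s × 1.10 = 1932.5 Mb
interview recording: 9.740 Mbps × 3660 s × 1.10 = 39213.2 Mb
concert recording: 37.640 Mbps × 3900 s × 1.10 = 161475.6 Mb
Total: 202621.3 Mb = 25327.7 MB.
At 40 Mbps: 202621.3 / 40 = 5066 s ≈ 84.4 minutes.

84.4 minutes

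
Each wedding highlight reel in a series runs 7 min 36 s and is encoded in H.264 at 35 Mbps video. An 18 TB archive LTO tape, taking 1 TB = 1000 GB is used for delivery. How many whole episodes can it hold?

9022

7 min 36 s = 456 s
Per item: 35.000 Mbps × 456 s = 15,960 Mb = 1,995 MB.
Capacity: 18 TB = 144,000,000 Mb; 9022.56 items → 9022 complete.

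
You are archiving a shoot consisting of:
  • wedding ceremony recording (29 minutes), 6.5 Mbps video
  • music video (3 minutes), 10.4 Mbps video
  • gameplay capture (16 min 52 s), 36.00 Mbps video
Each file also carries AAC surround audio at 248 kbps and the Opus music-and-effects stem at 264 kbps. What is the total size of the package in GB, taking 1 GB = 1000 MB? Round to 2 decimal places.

6.39 GB

Audio total: 248 + 264 = 512 kbps = 0.512 Mbps.
wedding ceremony recording: 7.012 Mbps × 1740 s = 12200.9 Mb
music video: 10.912 Mbps × 180 s = 1964.2 Mb
gameplay capture: 36.512 Mbps × 1012 s = 36950.1 Mb
Total: 51115.2 Mb = 6389.4 MB.
= 6.389 GB.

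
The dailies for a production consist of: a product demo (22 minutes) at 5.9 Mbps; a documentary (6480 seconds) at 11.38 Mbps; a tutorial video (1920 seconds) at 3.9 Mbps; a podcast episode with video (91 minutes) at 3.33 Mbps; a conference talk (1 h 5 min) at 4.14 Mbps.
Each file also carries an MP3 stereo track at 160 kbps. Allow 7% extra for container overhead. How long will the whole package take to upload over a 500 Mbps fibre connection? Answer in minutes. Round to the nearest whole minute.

Audio: 160 kbps = 0.160 Mbps.
product demo: 6.060 Mbps × 1320 s × 1.07 = 8559.1 Mb
documentary: 11.540 Mbps × 6480 s × 1.07 = 80013.7 Mb
tutorial video: 4.060 Mbps × 1920 s × 1.07 = 8340.9 Mb
podcast episode with video: 3.490 Mbps × 5460 s × 1.07 = 20389.3 Mb
conference talk: 4.300 Mbps × 3900 s × 1.07 = 17943.9 Mb
Total: 135246.9 Mb = 16905.9 MB.
At 500 Mbps: 135246.9 / 500 = 270 s ≈ 4.51 minutes.

5 minutes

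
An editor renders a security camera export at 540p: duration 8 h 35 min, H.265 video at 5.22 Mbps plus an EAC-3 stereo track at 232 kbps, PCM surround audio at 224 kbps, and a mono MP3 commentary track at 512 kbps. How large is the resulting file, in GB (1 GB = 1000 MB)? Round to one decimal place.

8 h 35 min = 515 min = 30900 s
Audio total: 232 + 224 + 512 = 968 kbps = 0.968 Mbps.
Total bitrate: 5.22 + 0.968 = 6.188 Mbps.
Stream data: 6.188 Mbps × 30900 s = 191209.2 Mb.
191,209 Mb ÷ 8 = 23,901 MB → 23.90 GB.

23.9 GB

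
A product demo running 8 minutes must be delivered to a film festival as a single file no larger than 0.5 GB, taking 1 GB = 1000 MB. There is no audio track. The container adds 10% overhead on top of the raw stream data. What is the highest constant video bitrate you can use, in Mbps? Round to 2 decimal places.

Budget: 0.5 GB = 4000.0 Mb.
Stream payload after overhead: 4000.0 / 1.10 = 3636.4 Mb.
8 min = 480 s
Total bitrate budget: 3636.4 Mb / 480 s = 7.576 Mbps.

7.58 Mbps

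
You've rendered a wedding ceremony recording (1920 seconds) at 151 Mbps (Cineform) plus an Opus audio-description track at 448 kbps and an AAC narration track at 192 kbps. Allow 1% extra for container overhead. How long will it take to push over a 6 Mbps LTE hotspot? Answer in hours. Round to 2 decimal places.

13.61 hours

Audio total: 448 + 192 = 640 kbps = 0.640 Mbps.
Total bitrate: 151.640 Mbps.
File: 151.640 Mbps × 1920 s = 291148.8 Mb.
With 1% container overhead: ×1.01. → 294060.3 Mb.
At 6 Mbps: 294060.3 / 6 = 49010.0 s ≈ 13.6 hours.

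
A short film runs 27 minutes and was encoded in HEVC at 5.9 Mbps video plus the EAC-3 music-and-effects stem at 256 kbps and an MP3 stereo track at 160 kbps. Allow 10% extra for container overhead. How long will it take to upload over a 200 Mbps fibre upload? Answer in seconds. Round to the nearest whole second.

27 min = 1620 s
Audio total: 256 + 160 = 416 kbps = 0.416 Mbps.
Total bitrate: 6.316 Mbps.
File: 6.316 Mbps × 1620 s = 10231.9 Mb.
With 10% container overhead: ×1.10. → 11255.1 Mb.
At 200 Mbps: 11255.1 / 200 = 56.3 s ≈ 56.3 seconds.

56 seconds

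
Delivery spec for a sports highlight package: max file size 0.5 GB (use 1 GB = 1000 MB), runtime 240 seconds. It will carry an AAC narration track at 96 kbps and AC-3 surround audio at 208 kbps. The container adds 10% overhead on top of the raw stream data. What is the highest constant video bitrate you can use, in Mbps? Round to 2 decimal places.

14.85 Mbps

Budget: 0.5 GB = 4000.0 Mb.
Stream payload after overhead: 4000.0 / 1.10 = 3636.4 Mb.
Total bitrate budget: 3636.4 Mb / 240 s = 15.152 Mbps.
Audio total: 96 + 208 = 304 kbps = 0.304 Mbps.
Video: 15.152 − 0.304 = 14.848 Mbps.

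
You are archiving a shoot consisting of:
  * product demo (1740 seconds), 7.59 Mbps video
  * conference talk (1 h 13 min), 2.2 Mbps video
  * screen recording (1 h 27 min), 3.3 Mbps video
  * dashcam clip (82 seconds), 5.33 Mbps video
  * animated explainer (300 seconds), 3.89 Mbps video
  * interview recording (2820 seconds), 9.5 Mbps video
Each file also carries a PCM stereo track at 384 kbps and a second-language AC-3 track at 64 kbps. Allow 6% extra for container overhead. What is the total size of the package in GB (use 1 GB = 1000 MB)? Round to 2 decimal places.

Audio total: 384 + 64 = 448 kbps = 0.448 Mbps.
product demo: 8.038 Mbps × 1740 s × 1.06 = 14825.3 Mb
conference talk: 2.648 Mbps × 4380 s × 1.06 = 12294.1 Mb
screen recording: 3.748 Mbps × 5220 s × 1.06 = 20738.4 Mb
dashcam clip: 5.778 Mbps × 82 s × 1.06 = 502.2 Mb
animated explainer: 4.338 Mbps × 300 s × 1.06 = 1379.5 Mb
interview recording: 9.948 Mbps × 2820 s × 1.06 = 29736.6 Mb
Total: 79476.1 Mb = 9934.5 MB.
= 9.935 GB.

9.93 GB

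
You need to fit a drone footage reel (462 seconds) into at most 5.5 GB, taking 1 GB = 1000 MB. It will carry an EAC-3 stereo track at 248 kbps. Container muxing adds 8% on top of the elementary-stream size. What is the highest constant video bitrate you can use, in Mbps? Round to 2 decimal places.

Budget: 5.5 GB = 44000.0 Mb.
Stream payload after overhead: 44000.0 / 1.08 = 40740.7 Mb.
Total bitrate budget: 40740.7 Mb / 462 s = 88.183 Mbps.
Audio: 248 kbps = 0.248 Mbps.
Video: 88.183 − 0.248 = 87.935 Mbps.

87.94 Mbps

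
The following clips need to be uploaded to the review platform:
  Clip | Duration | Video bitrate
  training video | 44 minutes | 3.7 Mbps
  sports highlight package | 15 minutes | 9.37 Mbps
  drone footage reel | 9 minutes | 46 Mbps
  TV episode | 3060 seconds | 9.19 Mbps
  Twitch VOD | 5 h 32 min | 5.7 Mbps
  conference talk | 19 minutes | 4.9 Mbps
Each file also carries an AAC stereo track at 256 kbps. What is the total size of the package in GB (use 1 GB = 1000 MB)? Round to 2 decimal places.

Audio: 256 kbps = 0.256 Mbps.
training video: 3.956 Mbps × 2640 s = 10443.8 Mb
sports highlight package: 9.626 Mbps × 900 s = 8663.4 Mb
drone footage reel: 46.256 Mbps × 540 s = 24978.2 Mb
TV episode: 9.446 Mbps × 3060 s = 28904.8 Mb
Twitch VOD: 5.956 Mbps × 19920 s = 118643.5 Mb
conference talk: 5.156 Mbps × 1140 s = 5877.8 Mb
Total: 197511.6 Mb = 24689.0 MB.
= 24.69 GB.

24.69 GB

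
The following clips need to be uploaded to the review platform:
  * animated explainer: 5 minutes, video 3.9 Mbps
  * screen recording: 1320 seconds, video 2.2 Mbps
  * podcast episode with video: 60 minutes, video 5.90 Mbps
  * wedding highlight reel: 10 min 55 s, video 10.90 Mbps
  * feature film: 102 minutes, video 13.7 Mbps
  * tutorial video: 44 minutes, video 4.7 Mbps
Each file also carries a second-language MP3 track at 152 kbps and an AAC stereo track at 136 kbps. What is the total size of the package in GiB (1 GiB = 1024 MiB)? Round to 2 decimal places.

15.47 GiB

Audio total: 152 + 136 = 288 kbps = 0.288 Mbps.
animated explainer: 4.188 Mbps × 300 s = 1256.4 Mb
screen recording: 2.488 Mbps × 1320 s = 3284.2 Mb
podcast episode with video: 6.188 Mbps × 3600 s = 22276.8 Mb
wedding highlight reel: 11.188 Mbps × 655 s = 7328.1 Mb
feature film: 13.988 Mbps × 6120 s = 85606.6 Mb
tutorial video: 4.988 Mbps × 2640 s = 13168.3 Mb
Total: 132920.4 Mb = 16615.0 MB.
= 15.47 GiB.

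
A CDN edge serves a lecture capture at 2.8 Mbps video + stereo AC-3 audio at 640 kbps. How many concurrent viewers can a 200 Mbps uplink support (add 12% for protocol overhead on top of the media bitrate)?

Audio: 640 kbps = 0.640 Mbps.
Per-viewer media rate: 3.440 Mbps.
On the wire with 12% overhead: 3.853 Mbps.
200 Mbps = 200.0 Mbps; 200.0 / 3.853 = 51.91 → 51 viewers.

51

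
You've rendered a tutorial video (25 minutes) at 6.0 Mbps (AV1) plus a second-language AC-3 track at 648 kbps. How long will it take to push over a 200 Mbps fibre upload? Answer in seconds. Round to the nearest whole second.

25 min = 1500 s
Audio: 648 kbps = 0.648 Mbps.
Total bitrate: 6.648 Mbps.
File: 6.648 Mbps × 1500 s = 9972.0 Mb.
At 200 Mbps: 9972.0 / 200 = 49.9 s ≈ 49.9 seconds.

50 seconds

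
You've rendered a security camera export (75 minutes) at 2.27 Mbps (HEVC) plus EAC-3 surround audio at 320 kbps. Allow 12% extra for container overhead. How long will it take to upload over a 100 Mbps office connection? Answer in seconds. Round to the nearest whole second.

75 min = 4500 s
Audio: 320 kbps = 0.320 Mbps.
Total bitrate: 2.590 Mbps.
File: 2.590 Mbps × 4500 s = 11655.0 Mb.
With 12% container overhead: ×1.12. → 13053.6 Mb.
At 100 Mbps: 13053.6 / 100 = 130.5 s ≈ 131 seconds.

131 seconds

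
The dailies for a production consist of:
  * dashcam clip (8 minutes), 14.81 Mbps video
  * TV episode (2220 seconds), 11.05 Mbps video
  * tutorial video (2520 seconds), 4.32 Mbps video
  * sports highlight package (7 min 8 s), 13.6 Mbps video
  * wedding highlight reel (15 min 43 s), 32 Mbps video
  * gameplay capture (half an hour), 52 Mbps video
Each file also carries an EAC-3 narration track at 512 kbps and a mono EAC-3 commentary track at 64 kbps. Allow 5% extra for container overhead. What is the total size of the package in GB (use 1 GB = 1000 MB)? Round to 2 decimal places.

Audio total: 512 + 64 = 576 kbps = 0.576 Mbps.
dashcam clip: 15.386 Mbps × 480 s × 1.05 = 7754.5 Mb
TV episode: 11.626 Mbps × 2220 s × 1.05 = 27100.2 Mb
tutorial video: 4.896 Mbps × 2520 s × 1.05 = 12954.8 Mb
sports highlight package: 14.176 Mbps × 428 s × 1.05 = 6370.7 Mb
wedding highlight reel: 32.576 Mbps × 943 s × 1.05 = 32255.1 Mb
gameplay capture: 52.576 Mbps × 1800 s × 1.05 = 99368.6 Mb
Total: 185804.0 Mb = 23225.5 MB.
= 23.23 GB.

23.23 GB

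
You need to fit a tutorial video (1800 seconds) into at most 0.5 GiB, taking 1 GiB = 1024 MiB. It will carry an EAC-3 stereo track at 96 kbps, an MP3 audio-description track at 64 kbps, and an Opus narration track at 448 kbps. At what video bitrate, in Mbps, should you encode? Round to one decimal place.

1.8 Mbps

Budget: 0.5 GiB = 4295.0 Mb.
Total bitrate budget: 4295.0 Mb / 1800 s = 2.386 Mbps.
Audio total: 96 + 64 + 448 = 608 kbps = 0.608 Mbps.
Video: 2.386 − 0.608 = 1.778 Mbps.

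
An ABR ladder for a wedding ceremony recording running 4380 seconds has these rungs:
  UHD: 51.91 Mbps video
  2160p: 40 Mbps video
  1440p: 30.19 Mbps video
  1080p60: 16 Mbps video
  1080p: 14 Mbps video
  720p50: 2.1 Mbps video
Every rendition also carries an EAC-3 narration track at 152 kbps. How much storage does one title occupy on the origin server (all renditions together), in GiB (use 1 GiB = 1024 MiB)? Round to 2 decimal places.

79.09 GiB

Audio: 152 kbps = 0.152 Mbps.
Sum of rendition bitrates: (51.91+0.152) + (40+0.152) + (30.19+0.152) + (16+0.152) + (14+0.152) + (2.1+0.152) = 155.112 Mbps.
× 4380 s = 679,391 Mb = 84,924 MB = 79.09 GiB.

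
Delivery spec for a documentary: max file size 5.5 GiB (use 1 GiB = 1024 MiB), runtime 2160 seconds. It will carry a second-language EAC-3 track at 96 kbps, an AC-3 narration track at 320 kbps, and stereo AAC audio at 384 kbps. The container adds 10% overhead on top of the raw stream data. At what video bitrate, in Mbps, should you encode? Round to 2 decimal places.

Budget: 5.5 GiB = 47244.6 Mb.
Stream payload after overhead: 47244.6 / 1.10 = 42949.7 Mb.
Total bitrate budget: 42949.7 Mb / 2160 s = 19.884 Mbps.
Audio total: 96 + 320 + 384 = 800 kbps = 0.800 Mbps.
Video: 19.884 − 0.800 = 19.084 Mbps.

19.08 Mbps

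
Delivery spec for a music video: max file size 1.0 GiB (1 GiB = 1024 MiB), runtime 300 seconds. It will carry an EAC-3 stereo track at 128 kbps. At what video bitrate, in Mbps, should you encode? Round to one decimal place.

Budget: 1.0 GiB = 8589.9 Mb.
Total bitrate budget: 8589.9 Mb / 300 s = 28.633 Mbps.
Audio: 128 kbps = 0.128 Mbps.
Video: 28.633 − 0.128 = 28.505 Mbps.

28.5 Mbps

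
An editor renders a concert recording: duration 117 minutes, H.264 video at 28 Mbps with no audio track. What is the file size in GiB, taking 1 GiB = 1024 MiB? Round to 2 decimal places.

22.88 GiB

117 min = 7020 s
Total bitrate: 28 Mbps.
Stream data: 28.000 Mbps × 7020 s = 196560.0 Mb.
196,560 Mb = 24,570,000,000 bytes ÷ 1,073,741,824 = 22.88 GiB.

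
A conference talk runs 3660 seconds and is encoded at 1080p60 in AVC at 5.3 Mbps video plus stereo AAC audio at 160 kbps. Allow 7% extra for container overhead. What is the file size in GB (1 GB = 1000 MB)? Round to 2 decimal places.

Audio: 160 kbps = 0.160 Mbps.
Total bitrate: 5.3 + 0.160 = 5.460 Mbps.
Stream data: 5.460 Mbps × 3660 s = 19983.6 Mb.
With 7% container overhead: ×1.07.
21,382 Mb ÷ 8 = 2,673 MB → 2.673 GB.

2.67 GB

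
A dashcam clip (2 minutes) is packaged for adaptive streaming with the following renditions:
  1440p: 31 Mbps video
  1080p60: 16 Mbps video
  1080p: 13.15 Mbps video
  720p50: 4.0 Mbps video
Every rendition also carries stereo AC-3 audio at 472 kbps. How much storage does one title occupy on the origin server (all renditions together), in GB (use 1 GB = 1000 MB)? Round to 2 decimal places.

2 min = 120 s
Audio: 472 kbps = 0.472 Mbps.
Sum of rendition bitrates: (31+0.472) + (16+0.472) + (13.15+0.472) + (4.0+0.472) = 66.038 Mbps.
× 120 s = 7,925 Mb = 990.6 MB = 0.9906 GB.

0.99 GB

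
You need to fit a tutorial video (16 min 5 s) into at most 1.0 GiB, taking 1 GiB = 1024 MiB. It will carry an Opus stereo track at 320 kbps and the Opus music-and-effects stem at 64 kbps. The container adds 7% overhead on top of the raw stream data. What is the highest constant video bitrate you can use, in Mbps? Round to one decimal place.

7.9 Mbps

Budget: 1.0 GiB = 8589.9 Mb.
Stream payload after overhead: 8589.9 / 1.07 = 8028.0 Mb.
16 min 5 s = 965 s
Total bitrate budget: 8028.0 Mb / 965 s = 8.319 Mbps.
Audio total: 320 + 64 = 384 kbps = 0.384 Mbps.
Video: 8.319 − 0.384 = 7.935 Mbps.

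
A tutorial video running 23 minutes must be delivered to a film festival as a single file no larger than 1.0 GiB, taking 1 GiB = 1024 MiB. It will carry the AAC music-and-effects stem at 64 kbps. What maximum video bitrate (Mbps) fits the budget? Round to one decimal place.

Budget: 1.0 GiB = 8589.9 Mb.
23 min = 1380 s
Total bitrate budget: 8589.9 Mb / 1380 s = 6.225 Mbps.
Audio: 64 kbps = 0.064 Mbps.
Video: 6.225 − 0.064 = 6.161 Mbps.

6.2 Mbps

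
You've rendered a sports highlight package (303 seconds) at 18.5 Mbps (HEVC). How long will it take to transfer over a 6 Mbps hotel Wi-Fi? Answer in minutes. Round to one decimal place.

15.6 minutes

File: 18.500 Mbps × 303 s = 5605.5 Mb.
At 6 Mbps: 5605.5 / 6 = 934.2 s ≈ 15.6 minutes.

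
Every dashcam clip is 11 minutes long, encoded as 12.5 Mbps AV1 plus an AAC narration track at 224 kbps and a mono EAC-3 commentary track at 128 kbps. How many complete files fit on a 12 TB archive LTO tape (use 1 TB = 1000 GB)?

11 min = 660 s
Audio total: 224 + 128 = 352 kbps = 0.352 Mbps.
Total bitrate: 12.852 Mbps.
Per item: 12.852 Mbps × 660 s = 8,482 Mb = 1,060 MB.
Capacity: 12 TB = 96,000,000 Mb; 11317.66 items → 11317 complete.

11317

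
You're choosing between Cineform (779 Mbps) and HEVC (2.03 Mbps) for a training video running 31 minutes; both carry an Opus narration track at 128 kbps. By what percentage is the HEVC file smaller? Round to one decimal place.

99.7%

31 min = 1860 s
Audio: 128 kbps = 0.128 Mbps.
Cineform: 779.128 Mbps × 1860 s = 1449178.1 Mb = 168.707 GiB.
HEVC: 2.158 Mbps × 1860 s = 4013.9 Mb = 0.467 GiB.
Reduction: (1 − 0.467/168.707) × 100 = 99.72%.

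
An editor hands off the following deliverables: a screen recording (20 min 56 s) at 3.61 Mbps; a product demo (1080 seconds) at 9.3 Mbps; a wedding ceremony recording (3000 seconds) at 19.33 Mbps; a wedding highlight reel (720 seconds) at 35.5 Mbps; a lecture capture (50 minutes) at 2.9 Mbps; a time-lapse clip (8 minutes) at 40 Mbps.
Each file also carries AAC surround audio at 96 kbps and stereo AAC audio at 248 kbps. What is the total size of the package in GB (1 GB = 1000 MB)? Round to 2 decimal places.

Audio total: 96 + 248 = 344 kbps = 0.344 Mbps.
screen recording: 3.954 Mbps × 1256 s = 4966.2 Mb
product demo: 9.644 Mbps × 1080 s = 10415.5 Mb
wedding ceremony recording: 19.674 Mbps × 3000 s = 59022.0 Mb
wedding highlight reel: 35.844 Mbps × 720 s = 25807.7 Mb
lecture capture: 3.244 Mbps × 3000 s = 9732.0 Mb
time-lapse clip: 40.344 Mbps × 480 s = 19365.1 Mb
Total: 129308.5 Mb = 16163.6 MB.
= 16.16 GB.

16.16 GB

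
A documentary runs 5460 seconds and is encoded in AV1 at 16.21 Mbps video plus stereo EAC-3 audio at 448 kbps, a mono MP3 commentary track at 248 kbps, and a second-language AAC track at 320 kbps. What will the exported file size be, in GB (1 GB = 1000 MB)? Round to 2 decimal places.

11.76 GB

Audio total: 448 + 248 + 320 = 1016 kbps = 1.016 Mbps.
Total bitrate: 16.21 + 1.016 = 17.226 Mbps.
Stream data: 17.226 Mbps × 5460 s = 94054.0 Mb.
94,054 Mb ÷ 8 = 11,757 MB → 11.76 GB.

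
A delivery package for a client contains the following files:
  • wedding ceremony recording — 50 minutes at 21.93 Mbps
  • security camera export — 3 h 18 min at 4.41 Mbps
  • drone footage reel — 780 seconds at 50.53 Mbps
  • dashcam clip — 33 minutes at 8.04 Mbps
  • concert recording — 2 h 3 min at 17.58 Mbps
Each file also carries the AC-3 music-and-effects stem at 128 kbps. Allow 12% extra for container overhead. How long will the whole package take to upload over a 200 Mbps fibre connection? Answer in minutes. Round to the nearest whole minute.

29 minutes

Audio: 128 kbps = 0.128 Mbps.
wedding ceremony recording: 22.058 Mbps × 3000 s × 1.12 = 74114.9 Mb
security camera export: 4.538 Mbps × 11880 s × 1.12 = 60380.8 Mb
drone footage reel: 50.658 Mbps × 780 s × 1.12 = 44254.8 Mb
dashcam clip: 8.168 Mbps × 1980 s × 1.12 = 18113.4 Mb
concert recording: 17.708 Mbps × 7380 s × 1.12 = 146367.2 Mb
Total: 343231.1 Mb = 42903.9 MB.
At 200 Mbps: 343231.1 / 200 = 1716 s ≈ 28.6 minutes.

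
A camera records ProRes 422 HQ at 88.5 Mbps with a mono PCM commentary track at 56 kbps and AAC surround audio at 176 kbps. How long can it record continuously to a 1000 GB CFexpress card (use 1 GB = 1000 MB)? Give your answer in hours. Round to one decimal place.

Audio total: 56 + 176 = 232 kbps = 0.232 Mbps.
Total bitrate: 88.5 + 0.232 = 88.732 Mbps.
Capacity: 1000 GB = 8,000,000 Mb.
Recording time: 8,000,000 / 88.732 = 90,159 s ≈ 25.0 hours.

25.0 hours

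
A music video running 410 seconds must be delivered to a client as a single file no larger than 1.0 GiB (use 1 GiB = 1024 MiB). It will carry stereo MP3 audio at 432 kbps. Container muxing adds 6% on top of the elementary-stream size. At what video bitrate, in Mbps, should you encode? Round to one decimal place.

19.3 Mbps

Budget: 1.0 GiB = 8589.9 Mb.
Stream payload after overhead: 8589.9 / 1.06 = 8103.7 Mb.
Total bitrate budget: 8103.7 Mb / 410 s = 19.765 Mbps.
Audio: 432 kbps = 0.432 Mbps.
Video: 19.765 − 0.432 = 19.333 Mbps.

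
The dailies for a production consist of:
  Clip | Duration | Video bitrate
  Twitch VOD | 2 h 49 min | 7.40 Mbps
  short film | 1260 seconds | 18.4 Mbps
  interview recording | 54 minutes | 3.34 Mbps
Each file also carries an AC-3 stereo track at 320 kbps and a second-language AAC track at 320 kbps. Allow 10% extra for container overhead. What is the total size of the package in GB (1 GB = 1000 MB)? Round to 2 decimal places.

Audio total: 320 + 320 = 640 kbps = 0.640 Mbps.
Twitch VOD: 8.040 Mbps × 10140 s × 1.10 = 89678.2 Mb
short film: 19.040 Mbps × 1260 s × 1.10 = 26389.4 Mb
interview recording: 3.980 Mbps × 3240 s × 1.10 = 14184.7 Mb
Total: 130252.3 Mb = 16281.5 MB.
= 16.28 GB.

16.28 GB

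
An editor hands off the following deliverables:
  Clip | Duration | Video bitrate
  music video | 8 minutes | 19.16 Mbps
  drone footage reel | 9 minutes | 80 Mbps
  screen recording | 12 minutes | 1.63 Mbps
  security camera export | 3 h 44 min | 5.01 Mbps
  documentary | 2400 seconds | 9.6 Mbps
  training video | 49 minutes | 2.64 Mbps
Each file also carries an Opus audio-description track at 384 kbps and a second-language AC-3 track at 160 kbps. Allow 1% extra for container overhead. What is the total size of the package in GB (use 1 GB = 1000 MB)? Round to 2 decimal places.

20.56 GB

Audio total: 384 + 160 = 544 kbps = 0.544 Mbps.
music video: 19.704 Mbps × 480 s × 1.01 = 9552.5 Mb
drone footage reel: 80.544 Mbps × 540 s × 1.01 = 43928.7 Mb
screen recording: 2.174 Mbps × 720 s × 1.01 = 1580.9 Mb
security camera export: 5.554 Mbps × 13440 s × 1.01 = 75392.2 Mb
documentary: 10.144 Mbps × 2400 s × 1.01 = 24589.1 Mb
training video: 3.184 Mbps × 2940 s × 1.01 = 9454.6 Mb
Total: 164498.0 Mb = 20562.2 MB.
= 20.56 GB.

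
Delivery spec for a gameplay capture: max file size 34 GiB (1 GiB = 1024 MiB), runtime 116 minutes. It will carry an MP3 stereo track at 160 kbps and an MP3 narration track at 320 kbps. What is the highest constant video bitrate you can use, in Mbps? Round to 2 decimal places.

Budget: 34 GiB = 292057.8 Mb.
116 min = 6960 s
Total bitrate budget: 292057.8 Mb / 6960 s = 41.962 Mbps.
Audio total: 160 + 320 = 480 kbps = 0.480 Mbps.
Video: 41.962 − 0.480 = 41.482 Mbps.

41.48 Mbps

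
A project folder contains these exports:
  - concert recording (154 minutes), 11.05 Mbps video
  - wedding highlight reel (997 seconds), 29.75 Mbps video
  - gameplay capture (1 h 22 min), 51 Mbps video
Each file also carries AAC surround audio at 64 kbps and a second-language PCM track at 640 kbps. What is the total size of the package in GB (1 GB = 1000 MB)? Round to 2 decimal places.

Audio total: 64 + 640 = 704 kbps = 0.704 Mbps.
concert recording: 11.754 Mbps × 9240 s = 108607.0 Mb
wedding highlight reel: 30.454 Mbps × 997 s = 30362.6 Mb
gameplay capture: 51.704 Mbps × 4920 s = 254383.7 Mb
Total: 393353.3 Mb = 49169.2 MB.
= 49.17 GB.

49.17 GB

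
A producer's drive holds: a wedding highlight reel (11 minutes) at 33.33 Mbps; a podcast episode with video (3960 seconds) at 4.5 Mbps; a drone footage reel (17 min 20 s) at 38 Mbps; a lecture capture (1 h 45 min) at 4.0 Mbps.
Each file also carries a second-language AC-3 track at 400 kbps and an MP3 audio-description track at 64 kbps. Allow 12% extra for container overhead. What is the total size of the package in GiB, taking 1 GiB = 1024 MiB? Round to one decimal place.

Audio total: 400 + 64 = 464 kbps = 0.464 Mbps.
wedding highlight reel: 33.794 Mbps × 660 s × 1.12 = 24980.5 Mb
podcast episode with video: 4.964 Mbps × 3960 s × 1.12 = 22016.3 Mb
drone footage reel: 38.464 Mbps × 1040 s × 1.12 = 44802.9 Mb
lecture capture: 4.464 Mbps × 6300 s × 1.12 = 31498.0 Mb
Total: 123297.7 Mb = 15412.2 MB.
= 14.35 GiB.

14.4 GiB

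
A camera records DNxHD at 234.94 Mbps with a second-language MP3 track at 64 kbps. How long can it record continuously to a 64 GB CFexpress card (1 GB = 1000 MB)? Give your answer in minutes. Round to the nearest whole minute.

36 minutes

Audio: 64 kbps = 0.064 Mbps.
Total bitrate: 234.94 + 0.064 = 235.004 Mbps.
Capacity: 64 GB = 512,000 Mb.
Recording time: 512,000 / 235.004 = 2,179 s ≈ 36.3 minutes.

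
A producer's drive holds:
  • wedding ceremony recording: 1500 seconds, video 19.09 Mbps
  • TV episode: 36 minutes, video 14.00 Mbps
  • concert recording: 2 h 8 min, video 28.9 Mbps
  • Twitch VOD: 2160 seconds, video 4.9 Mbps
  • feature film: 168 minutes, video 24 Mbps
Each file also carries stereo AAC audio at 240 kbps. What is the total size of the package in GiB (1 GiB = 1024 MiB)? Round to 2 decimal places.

Audio: 240 kbps = 0.240 Mbps.
wedding ceremony recording: 19.330 Mbps × 1500 s = 28995.0 Mb
TV episode: 14.240 Mbps × 2160 s = 30758.4 Mb
concert recording: 29.140 Mbps × 7680 s = 223795.2 Mb
Twitch VOD: 5.140 Mbps × 2160 s = 11102.4 Mb
feature film: 24.240 Mbps × 10080 s = 244339.2 Mb
Total: 538990.2 Mb = 67373.8 MB.
= 62.75 GiB.

62.75 GiB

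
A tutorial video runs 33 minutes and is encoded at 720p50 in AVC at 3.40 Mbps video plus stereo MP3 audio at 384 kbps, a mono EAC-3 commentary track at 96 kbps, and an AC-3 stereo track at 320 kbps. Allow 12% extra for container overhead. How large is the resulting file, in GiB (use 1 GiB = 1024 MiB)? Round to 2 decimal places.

1.08 GiB

33 min = 1980 s
Audio total: 384 + 96 + 320 = 800 kbps = 0.800 Mbps.
Total bitrate: 3.40 + 0.800 = 4.200 Mbps.
Stream data: 4.200 Mbps × 1980 s = 8316.0 Mb.
With 12% container overhead: ×1.12.
9,314 Mb = 1,164,240,000 bytes ÷ 1,073,741,824 = 1.084 GiB.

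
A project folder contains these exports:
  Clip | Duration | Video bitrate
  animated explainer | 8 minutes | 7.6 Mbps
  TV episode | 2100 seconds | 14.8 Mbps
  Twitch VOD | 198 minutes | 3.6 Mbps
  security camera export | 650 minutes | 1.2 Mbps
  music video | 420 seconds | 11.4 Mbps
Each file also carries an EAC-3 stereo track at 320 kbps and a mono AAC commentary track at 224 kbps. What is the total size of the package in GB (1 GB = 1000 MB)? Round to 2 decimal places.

19.80 GB

Audio total: 320 + 224 = 544 kbps = 0.544 Mbps.
animated explainer: 8.144 Mbps × 480 s = 3909.1 Mb
TV episode: 15.344 Mbps × 2100 s = 32222.4 Mb
Twitch VOD: 4.144 Mbps × 11880 s = 49230.7 Mb
security camera export: 1.744 Mbps × 39000 s = 68016.0 Mb
music video: 11.944 Mbps × 420 s = 5016.5 Mb
Total: 158394.7 Mb = 19799.3 MB.
= 19.80 GB.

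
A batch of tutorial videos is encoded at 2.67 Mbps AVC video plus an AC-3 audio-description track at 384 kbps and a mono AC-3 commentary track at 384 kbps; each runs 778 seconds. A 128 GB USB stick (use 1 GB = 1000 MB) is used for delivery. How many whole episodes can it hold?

Audio total: 384 + 384 = 768 kbps = 0.768 Mbps.
Total bitrate: 3.438 Mbps.
Per item: 3.438 Mbps × 778 s = 2,675 Mb = 334.3 MB.
Capacity: 128 GB = 1,024,000 Mb; 382.84 items → 382 complete.

382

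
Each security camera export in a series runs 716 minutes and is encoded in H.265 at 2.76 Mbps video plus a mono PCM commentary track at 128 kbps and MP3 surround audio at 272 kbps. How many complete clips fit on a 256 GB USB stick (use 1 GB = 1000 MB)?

716 min = 42960 s
Audio total: 128 + 272 = 400 kbps = 0.400 Mbps.
Total bitrate: 3.160 Mbps.
Per item: 3.160 Mbps × 42960 s = 135,754 Mb = 16,969 MB.
Capacity: 256 GB = 2,048,000 Mb; 15.09 items → 15 complete.

15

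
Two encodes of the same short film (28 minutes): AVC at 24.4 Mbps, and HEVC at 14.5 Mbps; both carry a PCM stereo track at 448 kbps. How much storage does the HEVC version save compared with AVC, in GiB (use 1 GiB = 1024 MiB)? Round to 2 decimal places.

1.94 GiB

28 min = 1680 s
Audio: 448 kbps = 0.448 Mbps.
AVC: 24.848 Mbps × 1680 s = 41744.6 Mb = 4.860 GiB.
HEVC: 14.948 Mbps × 1680 s = 25112.6 Mb = 2.923 GiB.
Saving: 4.860 − 2.923 = 1.936 GiB.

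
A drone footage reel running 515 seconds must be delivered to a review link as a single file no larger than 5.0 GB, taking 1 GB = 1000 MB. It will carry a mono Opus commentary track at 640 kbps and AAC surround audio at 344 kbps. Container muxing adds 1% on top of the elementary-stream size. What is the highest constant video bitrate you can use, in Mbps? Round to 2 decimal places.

Budget: 5.0 GB = 40000.0 Mb.
Stream payload after overhead: 40000.0 / 1.01 = 39604.0 Mb.
Total bitrate budget: 39604.0 Mb / 515 s = 76.901 Mbps.
Audio total: 640 + 344 = 984 kbps = 0.984 Mbps.
Video: 76.901 − 0.984 = 75.917 Mbps.

75.92 Mbps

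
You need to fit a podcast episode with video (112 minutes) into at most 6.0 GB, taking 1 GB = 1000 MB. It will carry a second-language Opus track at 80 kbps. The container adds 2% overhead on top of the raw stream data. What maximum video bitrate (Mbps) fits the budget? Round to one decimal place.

Budget: 6.0 GB = 48000.0 Mb.
Stream payload after overhead: 48000.0 / 1.02 = 47058.8 Mb.
112 min = 6720 s
Total bitrate budget: 47058.8 Mb / 6720 s = 7.003 Mbps.
Audio: 80 kbps = 0.080 Mbps.
Video: 7.003 − 0.080 = 6.923 Mbps.

6.9 Mbps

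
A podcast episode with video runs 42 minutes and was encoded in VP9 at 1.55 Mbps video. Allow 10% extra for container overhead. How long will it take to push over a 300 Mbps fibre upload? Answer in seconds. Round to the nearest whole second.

14 seconds

42 min = 2520 s
File: 1.550 Mbps × 2520 s = 3906.0 Mb.
With 10% container overhead: ×1.10. → 4296.6 Mb.
At 300 Mbps: 4296.6 / 300 = 14.3 s ≈ 14.3 seconds.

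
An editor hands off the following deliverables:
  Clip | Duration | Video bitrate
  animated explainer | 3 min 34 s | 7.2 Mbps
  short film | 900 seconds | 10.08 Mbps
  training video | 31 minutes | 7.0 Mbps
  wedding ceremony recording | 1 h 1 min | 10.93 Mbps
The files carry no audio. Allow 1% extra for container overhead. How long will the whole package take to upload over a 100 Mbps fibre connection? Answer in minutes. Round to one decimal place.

10.7 minutes

animated explainer: 7.200 Mbps × 214 s × 1.01 = 1556.2 Mb
short film: 10.080 Mbps × 900 s × 1.01 = 9162.7 Mb
training video: 7.000 Mbps × 1860 s × 1.01 = 13150.2 Mb
wedding ceremony recording: 10.930 Mbps × 3660 s × 1.01 = 40403.8 Mb
Total: 64273.0 Mb = 8034.1 MB.
At 100 Mbps: 64273.0 / 100 = 643 s ≈ 10.7 minutes.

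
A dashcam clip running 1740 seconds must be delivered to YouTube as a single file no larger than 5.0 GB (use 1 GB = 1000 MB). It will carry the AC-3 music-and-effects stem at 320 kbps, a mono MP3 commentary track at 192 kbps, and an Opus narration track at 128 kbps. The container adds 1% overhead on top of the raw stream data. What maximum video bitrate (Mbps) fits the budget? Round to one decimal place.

22.1 Mbps

Budget: 5.0 GB = 40000.0 Mb.
Stream payload after overhead: 40000.0 / 1.01 = 39604.0 Mb.
Total bitrate budget: 39604.0 Mb / 1740 s = 22.761 Mbps.
Audio total: 320 + 192 + 128 = 640 kbps = 0.640 Mbps.
Video: 22.761 − 0.640 = 22.121 Mbps.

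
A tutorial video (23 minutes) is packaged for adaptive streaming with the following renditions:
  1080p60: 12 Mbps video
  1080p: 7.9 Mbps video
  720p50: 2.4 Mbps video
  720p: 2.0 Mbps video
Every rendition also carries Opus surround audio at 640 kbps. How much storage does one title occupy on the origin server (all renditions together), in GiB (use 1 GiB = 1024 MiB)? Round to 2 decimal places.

4.32 GiB

23 min = 1380 s
Audio: 640 kbps = 0.640 Mbps.
Sum of rendition bitrates: (12+0.640) + (7.9+0.640) + (2.4+0.640) + (2.0+0.640) = 26.860 Mbps.
× 1380 s = 37,067 Mb = 4,633 MB = 4.315 GiB.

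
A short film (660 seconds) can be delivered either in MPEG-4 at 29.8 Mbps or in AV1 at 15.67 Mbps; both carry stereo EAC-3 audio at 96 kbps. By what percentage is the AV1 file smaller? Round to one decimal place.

47.3%

Audio: 96 kbps = 0.096 Mbps.
MPEG-4: 29.896 Mbps × 660 s = 19731.4 Mb = 2.466 GB.
AV1: 15.766 Mbps × 660 s = 10405.6 Mb = 1.301 GB.
Reduction: (1 − 1.301/2.466) × 100 = 47.26%.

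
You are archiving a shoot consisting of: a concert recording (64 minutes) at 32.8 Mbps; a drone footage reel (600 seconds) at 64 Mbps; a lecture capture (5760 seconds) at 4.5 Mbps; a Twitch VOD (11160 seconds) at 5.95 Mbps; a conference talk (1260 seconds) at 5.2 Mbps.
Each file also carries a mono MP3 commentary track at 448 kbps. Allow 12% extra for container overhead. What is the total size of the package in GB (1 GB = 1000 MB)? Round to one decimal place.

38.3 GB

Audio: 448 kbps = 0.448 Mbps.
concert recording: 33.248 Mbps × 3840 s × 1.12 = 142993.0 Mb
drone footage reel: 64.448 Mbps × 600 s × 1.12 = 43309.1 Mb
lecture capture: 4.948 Mbps × 5760 s × 1.12 = 31920.5 Mb
Twitch VOD: 6.398 Mbps × 11160 s × 1.12 = 79969.9 Mb
conference talk: 5.648 Mbps × 1260 s × 1.12 = 7970.5 Mb
Total: 306162.9 Mb = 38270.4 MB.
= 38.27 GB.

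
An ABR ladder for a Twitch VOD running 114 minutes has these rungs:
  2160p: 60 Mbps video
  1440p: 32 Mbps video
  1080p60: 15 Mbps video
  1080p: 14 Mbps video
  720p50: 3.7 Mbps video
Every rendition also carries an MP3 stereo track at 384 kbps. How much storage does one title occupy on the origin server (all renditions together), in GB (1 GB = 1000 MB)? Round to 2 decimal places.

108.26 GB

114 min = 6840 s
Audio: 384 kbps = 0.384 Mbps.
Sum of rendition bitrates: (60+0.384) + (32+0.384) + (15+0.384) + (14+0.384) + (3.7+0.384) = 126.620 Mbps.
× 6840 s = 866,081 Mb = 108,260 MB = 108.3 GB.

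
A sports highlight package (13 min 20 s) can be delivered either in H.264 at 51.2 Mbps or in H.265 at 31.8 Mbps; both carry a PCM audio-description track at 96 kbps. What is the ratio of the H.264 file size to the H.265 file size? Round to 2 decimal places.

13 min 20 s = 800 s
Audio: 96 kbps = 0.096 Mbps.
H.264: 51.296 Mbps × 800 s = 41036.8 Mb = 4.777 GiB.
H.265: 31.896 Mbps × 800 s = 25516.8 Mb = 2.971 GiB.
Ratio: 4.777 / 2.971 = 1.608.

1.61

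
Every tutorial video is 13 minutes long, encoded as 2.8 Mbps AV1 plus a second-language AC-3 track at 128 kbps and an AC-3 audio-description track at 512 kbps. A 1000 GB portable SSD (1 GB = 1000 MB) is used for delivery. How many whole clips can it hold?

13 min = 780 s
Audio total: 128 + 512 = 640 kbps = 0.640 Mbps.
Total bitrate: 3.440 Mbps.
Per item: 3.440 Mbps × 780 s = 2,683 Mb = 335.4 MB.
Capacity: 1000 GB = 8,000,000 Mb; 2981.51 items → 2981 complete.

2981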